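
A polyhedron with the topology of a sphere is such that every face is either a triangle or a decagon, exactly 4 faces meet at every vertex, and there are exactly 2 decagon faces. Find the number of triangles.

Let x be the number of triangles; then F = 2 + x.
Edge–face incidences: 2E = 10·2 + 3·x = 20 + 3x.
Every vertex has degree 4, so 4V = 2E.
Euler: V − E + F = 2 ⇒ (2E)/4 − E + (2 + x) = 2.
Multiply by 8: 2·(2E) − 4·(2E) + 8·(2 + x) = 16, i.e. 16 + 8x − 2·(20 + 3x) = 16.
Collecting terms: 2x − 24 = 16, so 2x = 40, so x = 20.
Then 2E = 20 + 3·20 = 80, so E = 40, V = 2E/4 = 20, F = 2 + 20 = 22.

20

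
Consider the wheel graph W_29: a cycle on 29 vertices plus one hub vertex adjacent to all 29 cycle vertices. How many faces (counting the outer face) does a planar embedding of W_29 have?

30

W_29 has V = 29 + 1 = 30 vertices and E = 2·29 = 58 edges.
By Euler's formula F = 2 − V + E = 2 − 30 + 58 = 30.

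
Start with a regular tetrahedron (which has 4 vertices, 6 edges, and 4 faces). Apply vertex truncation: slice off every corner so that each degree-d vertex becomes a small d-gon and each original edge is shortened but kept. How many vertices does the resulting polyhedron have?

Truncation replaces each original edge-end by a new vertex, so V′ = 2E = 12.
Each original edge survives, and each old vertex of degree d contributes d new edges; summing degrees gives Σd = 2E, so E′ = E + 2E = 3E = 18.
Each original face survives and each original vertex becomes one new face: F′ = F + V = 8.

12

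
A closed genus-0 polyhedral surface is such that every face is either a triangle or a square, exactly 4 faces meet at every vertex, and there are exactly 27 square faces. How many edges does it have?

66

Let x be the number of triangles; then F = 27 + x.
Edge–face incidences: 2E = 4·27 + 3·x = 108 + 3x.
Every vertex has degree 4, so 4V = 2E.
Euler: V − E + F = 2 ⇒ (2E)/4 − E + (27 + x) = 2.
Multiply by 8: 2·(2E) − 4·(2E) + 8·(27 + x) = 16, i.e. 216 + 8x − 2·(108 + 3x) = 16.
Collecting terms: 2x = 16, so x = 8.
Then 2E = 108 + 3·8 = 132, so E = 66, V = 2E/4 = 33, F = 27 + 8 = 35.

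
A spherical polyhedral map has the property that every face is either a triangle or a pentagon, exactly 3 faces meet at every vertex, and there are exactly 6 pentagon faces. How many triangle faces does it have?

Let x be the number of triangles; then F = 6 + x.
Edge–face incidences: 2E = 5·6 + 3·x = 30 + 3x.
Every vertex has degree 3, so 3V = 2E.
Euler: V − E + F = 2 ⇒ (2E)/3 − E + (6 + x) = 2.
Multiply by 6: 2·(2E) − 3·(2E) + 6·(6 + x) = 12, i.e. 36 + 6x − (30 + 3x) = 12.
Collecting terms: 3x + 6 = 12, so 3x = 6, so x = 2.
Then 2E = 30 + 3·2 = 36, so E = 18, V = 2E/3 = 12, F = 6 + 2 = 8.

2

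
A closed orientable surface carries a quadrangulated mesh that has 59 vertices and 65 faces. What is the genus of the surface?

4

Every face is a square, so 2E = 4·65 = 260, giving E = 130.
χ = V − E + F = 59 − 130 + 65 = -6.
For a closed orientable surface χ = 2 − 2g, so g = (2 − (-6))/2 = 4.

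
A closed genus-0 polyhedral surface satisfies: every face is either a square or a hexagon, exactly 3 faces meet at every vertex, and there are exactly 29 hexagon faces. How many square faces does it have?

Let x be the number of squares; then F = 29 + x.
Edge–face incidences: 2E = 6·29 + 4·x = 174 + 4x.
Every vertex has degree 3, so 3V = 2E.
Euler: V − E + F = 2 ⇒ (2E)/3 − E + (29 + x) = 2.
Multiply by 6: 2·(2E) − 3·(2E) + 6·(29 + x) = 12, i.e. 174 + 6x − (174 + 4x) = 12.
Collecting terms: 2x = 12, so x = 6.
Then 2E = 174 + 4·6 = 198, so E = 99, V = 2E/3 = 66, F = 29 + 6 = 35.

6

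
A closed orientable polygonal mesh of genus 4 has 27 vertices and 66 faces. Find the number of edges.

For a closed orientable surface of genus 4, χ = 2 − 2·4 = -6.
E = V + F − (-6) = 27 + 66 − (-6) = 99.

99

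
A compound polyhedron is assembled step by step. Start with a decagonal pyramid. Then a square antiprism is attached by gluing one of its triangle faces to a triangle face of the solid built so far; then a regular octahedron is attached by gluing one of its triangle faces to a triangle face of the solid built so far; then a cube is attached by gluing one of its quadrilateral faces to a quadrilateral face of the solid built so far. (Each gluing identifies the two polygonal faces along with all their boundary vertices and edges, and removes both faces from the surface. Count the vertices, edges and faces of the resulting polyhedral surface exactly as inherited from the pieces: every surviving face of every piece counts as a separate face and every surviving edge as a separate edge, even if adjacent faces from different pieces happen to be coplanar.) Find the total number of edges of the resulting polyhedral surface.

A decagonal pyramid: V=11, E=20, F=11.
Attach a square antiprism (V=8, E=16, F=10) along a 3-gon: merge 3 vertices and 3 edges, delete both glued faces → V=16, E=33, F=19.
Attach a regular octahedron (V=6, E=12, F=8) along a 3-gon: merge 3 vertices and 3 edges, delete both glued faces → V=19, E=42, F=25.
Attach a cube (V=8, E=12, F=6) along a 4-gon: merge 4 vertices and 4 edges, delete both glued faces → V=23, E=50, F=29.
Check: V − E + F = 23 − 50 + 29 = 2.

50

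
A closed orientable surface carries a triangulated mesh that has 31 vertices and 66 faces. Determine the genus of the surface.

Every face is a triangle, so 2E = 3·66 = 198, giving E = 99.
χ = V − E + F = 31 − 99 + 66 = -2.
For a closed orientable surface χ = 2 − 2g, so g = (2 − (-2))/2 = 2.

2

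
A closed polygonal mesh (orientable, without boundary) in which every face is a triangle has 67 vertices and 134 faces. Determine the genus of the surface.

1

Every face is a triangle, so 2E = 3·134 = 402, giving E = 201.
χ = V − E + F = 67 − 201 + 134 = 0.
For a closed orientable surface χ = 2 − 2g, so g = (2 − (0))/2 = 1.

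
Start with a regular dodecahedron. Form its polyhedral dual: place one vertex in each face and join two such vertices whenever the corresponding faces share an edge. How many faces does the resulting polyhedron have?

20

The base solid has V = 20, E = 30, F = 12.
The dual swaps V and F and preserves E: V′ = F = 12, E′ = E = 30, F′ = V = 20.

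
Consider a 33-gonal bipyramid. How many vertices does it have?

A bipyramid over an n-gon has 2n triangular faces and n + 2 vertices: V = 33 + 2 = 35, E = 3·33 = 99, F = 2·33 = 66.

35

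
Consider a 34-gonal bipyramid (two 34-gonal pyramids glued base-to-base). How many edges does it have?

A bipyramid over an n-gon has 2n triangular faces and n + 2 vertices: V = 34 + 2 = 36, E = 3·34 = 102, F = 2·34 = 68.

102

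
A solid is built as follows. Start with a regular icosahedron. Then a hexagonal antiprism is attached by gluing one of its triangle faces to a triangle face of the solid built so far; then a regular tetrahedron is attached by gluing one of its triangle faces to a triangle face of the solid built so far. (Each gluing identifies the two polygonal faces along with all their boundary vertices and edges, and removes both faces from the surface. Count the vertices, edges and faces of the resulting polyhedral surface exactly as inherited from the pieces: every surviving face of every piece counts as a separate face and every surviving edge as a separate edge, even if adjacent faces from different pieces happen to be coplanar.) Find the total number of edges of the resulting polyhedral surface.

54

A regular icosahedron: V=12, E=30, F=20.
Attach a hexagonal antiprism (V=12, E=24, F=14) along a 3-gon: merge 3 vertices and 3 edges, delete both glued faces → V=21, E=51, F=32.
Attach a regular tetrahedron (V=4, E=6, F=4) along a 3-gon: merge 3 vertices and 3 edges, delete both glued faces → V=22, E=54, F=34.
Check: V − E + F = 22 − 54 + 34 = 2.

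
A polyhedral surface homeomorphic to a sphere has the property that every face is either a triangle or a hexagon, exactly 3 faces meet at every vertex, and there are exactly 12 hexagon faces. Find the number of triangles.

Let x be the number of triangles; then F = 12 + x.
Edge–face incidences: 2E = 6·12 + 3·x = 72 + 3x.
Every vertex has degree 3, so 3V = 2E.
Euler: V − E + F = 2 ⇒ (2E)/3 − E + (12 + x) = 2.
Multiply by 6: 2·(2E) − 3·(2E) + 6·(12 + x) = 12, i.e. 72 + 6x − (72 + 3x) = 12.
Collecting terms: 3x = 12, so x = 4.
Then 2E = 72 + 3·4 = 84, so E = 42, V = 2E/3 = 28, F = 12 + 4 = 16.

4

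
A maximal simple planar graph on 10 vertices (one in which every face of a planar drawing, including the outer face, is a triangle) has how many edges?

24

In a plane triangulation 3F = 2E and V − E + F = 2, so E = 3V − 6 = 3·10 − 6 = 24.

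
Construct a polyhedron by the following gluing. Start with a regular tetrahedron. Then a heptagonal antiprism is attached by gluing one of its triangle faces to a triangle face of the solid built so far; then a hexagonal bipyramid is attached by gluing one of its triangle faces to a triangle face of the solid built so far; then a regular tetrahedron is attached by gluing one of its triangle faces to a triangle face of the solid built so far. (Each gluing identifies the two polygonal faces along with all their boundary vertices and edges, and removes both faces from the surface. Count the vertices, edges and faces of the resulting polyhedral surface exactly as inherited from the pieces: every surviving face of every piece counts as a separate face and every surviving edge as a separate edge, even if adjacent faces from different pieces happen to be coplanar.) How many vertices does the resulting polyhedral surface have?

21

A regular tetrahedron: V=4, E=6, F=4.
Attach a heptagonal antiprism (V=14, E=28, F=16) along a 3-gon: merge 3 vertices and 3 edges, delete both glued faces → V=15, E=31, F=18.
Attach a hexagonal bipyramid (V=8, E=18, F=12) along a 3-gon: merge 3 vertices and 3 edges, delete both glued faces → V=20, E=46, F=28.
Attach a regular tetrahedron (V=4, E=6, F=4) along a 3-gon: merge 3 vertices and 3 edges, delete both glued faces → V=21, E=49, F=30.
Check: V − E + F = 21 − 49 + 30 = 2.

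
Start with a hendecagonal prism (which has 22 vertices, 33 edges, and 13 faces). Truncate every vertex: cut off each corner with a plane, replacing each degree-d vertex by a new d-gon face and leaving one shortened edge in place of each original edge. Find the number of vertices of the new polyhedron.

Truncation replaces each original edge-end by a new vertex, so V′ = 2E = 66.
Each original edge survives, and each old vertex of degree d contributes d new edges; summing degrees gives Σd = 2E, so E′ = E + 2E = 3E = 99.
Each original face survives and each original vertex becomes one new face: F′ = F + V = 35.

66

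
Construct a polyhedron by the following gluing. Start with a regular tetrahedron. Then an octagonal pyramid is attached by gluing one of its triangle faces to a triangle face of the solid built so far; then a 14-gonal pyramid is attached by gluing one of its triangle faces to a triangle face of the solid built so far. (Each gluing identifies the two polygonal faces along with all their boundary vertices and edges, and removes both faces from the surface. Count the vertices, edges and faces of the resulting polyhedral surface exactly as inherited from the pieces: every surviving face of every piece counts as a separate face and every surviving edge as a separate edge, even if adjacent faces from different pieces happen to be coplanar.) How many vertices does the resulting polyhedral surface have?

A regular tetrahedron: V=4, E=6, F=4.
Attach an octagonal pyramid (V=9, E=16, F=9) along a 3-gon: merge 3 vertices and 3 edges, delete both glued faces → V=10, E=19, F=11.
Attach a 14-gonal pyramid (V=15, E=28, F=15) along a 3-gon: merge 3 vertices and 3 edges, delete both glued faces → V=22, E=44, F=24.
Check: V − E + F = 22 − 44 + 24 = 2.

22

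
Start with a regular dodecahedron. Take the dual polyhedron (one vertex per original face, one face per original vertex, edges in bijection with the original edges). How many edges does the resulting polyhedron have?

The base solid has V = 20, E = 30, F = 12.
The dual swaps V and F and preserves E: V′ = F = 12, E′ = E = 30, F′ = V = 20.

30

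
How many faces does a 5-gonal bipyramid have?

10

A bipyramid over an n-gon has 2n triangular faces and n + 2 vertices: V = 5 + 2 = 7, E = 3·5 = 15, F = 2·5 = 10.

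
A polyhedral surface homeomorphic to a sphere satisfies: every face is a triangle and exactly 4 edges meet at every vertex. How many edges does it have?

Each face has 3 edges and each edge borders two faces, so 2E = 3F.
Each vertex has degree 4, so 4V = 2E and hence V = 3F/4.
Euler: V − E + F = 2 ⇒ (3F/4) − (3F/2) + F = 2.
Multiply by 8: (6 − 12 + 8)F = 16, i.e. 2F = 16.
So F = 8, E = 3·8/2 = 12, V = 3·8/4 = 6.

12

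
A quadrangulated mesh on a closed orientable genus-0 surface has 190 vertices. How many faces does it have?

188

χ = 2 − 2·0 = 2, and every face is a square so 4F = 2E.
V − E + F = 2 with E = 4F/2 gives 190 − (4/2 − 1)·F = 2, so F = 188 and E = 376.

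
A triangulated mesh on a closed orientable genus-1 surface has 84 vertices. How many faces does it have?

168

χ = 2 − 2·1 = 0, and every face is a triangle so 3F = 2E.
V − E + F = 0 with E = 3F/2 gives 84 − (3/2 − 1)·F = 0, so F = 168 and E = 252.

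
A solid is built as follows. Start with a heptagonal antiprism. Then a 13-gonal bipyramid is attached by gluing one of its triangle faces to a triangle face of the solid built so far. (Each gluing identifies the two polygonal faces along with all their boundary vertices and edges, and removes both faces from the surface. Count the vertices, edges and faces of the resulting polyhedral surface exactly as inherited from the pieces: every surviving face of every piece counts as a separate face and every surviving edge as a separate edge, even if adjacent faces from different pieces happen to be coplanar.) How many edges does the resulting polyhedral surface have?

64

A heptagonal antiprism: V=14, E=28, F=16.
Attach a 13-gonal bipyramid (V=15, E=39, F=26) along a 3-gon: merge 3 vertices and 3 edges, delete both glued faces → V=26, E=64, F=40.
Check: V − E + F = 26 − 64 + 40 = 2.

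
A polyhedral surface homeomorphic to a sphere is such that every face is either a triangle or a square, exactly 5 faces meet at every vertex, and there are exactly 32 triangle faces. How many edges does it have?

Let x be the number of squares; then F = 32 + x.
Edge–face incidences: 2E = 3·32 + 4·x = 96 + 4x.
Every vertex has degree 5, so 5V = 2E.
Euler: V − E + F = 2 ⇒ (2E)/5 − E + (32 + x) = 2.
Multiply by 10: 2·(2E) − 5·(2E) + 10·(32 + x) = 20, i.e. 320 + 10x − 3·(96 + 4x) = 20.
Collecting terms: −2x + 32 = 20, so −2x = −12, so x = 6.
Then 2E = 96 + 4·6 = 120, so E = 60, V = 2E/5 = 24, F = 32 + 6 = 38.

60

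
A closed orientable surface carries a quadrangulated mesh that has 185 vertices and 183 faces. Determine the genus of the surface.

Every face is a square, so 2E = 4·183 = 732, giving E = 366.
χ = V − E + F = 185 − 366 + 183 = 2.
For a closed orientable surface χ = 2 − 2g, so g = (2 − (2))/2 = 0.

0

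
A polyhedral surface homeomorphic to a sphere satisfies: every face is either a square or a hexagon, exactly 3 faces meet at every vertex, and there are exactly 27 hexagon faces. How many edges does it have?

93

Let x be the number of squares; then F = 27 + x.
Edge–face incidences: 2E = 6·27 + 4·x = 162 + 4x.
Every vertex has degree 3, so 3V = 2E.
Euler: V − E + F = 2 ⇒ (2E)/3 − E + (27 + x) = 2.
Multiply by 6: 2·(2E) − 3·(2E) + 6·(27 + x) = 12, i.e. 162 + 6x − (162 + 4x) = 12.
Collecting terms: 2x = 12, so x = 6.
Then 2E = 162 + 4·6 = 186, so E = 93, V = 2E/3 = 62, F = 27 + 6 = 33.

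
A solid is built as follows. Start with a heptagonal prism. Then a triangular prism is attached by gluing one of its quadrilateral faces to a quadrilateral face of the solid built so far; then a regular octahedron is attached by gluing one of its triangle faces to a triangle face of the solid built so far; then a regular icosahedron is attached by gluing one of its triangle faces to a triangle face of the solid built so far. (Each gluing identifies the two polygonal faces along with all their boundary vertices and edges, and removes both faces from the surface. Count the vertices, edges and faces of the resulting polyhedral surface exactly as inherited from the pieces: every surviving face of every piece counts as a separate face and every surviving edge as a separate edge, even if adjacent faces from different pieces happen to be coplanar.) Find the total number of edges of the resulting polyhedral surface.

A heptagonal prism: V=14, E=21, F=9.
Attach a triangular prism (V=6, E=9, F=5) along a 4-gon: merge 4 vertices and 4 edges, delete both glued faces → V=16, E=26, F=12.
Attach a regular octahedron (V=6, E=12, F=8) along a 3-gon: merge 3 vertices and 3 edges, delete both glued faces → V=19, E=35, F=18.
Attach a regular icosahedron (V=12, E=30, F=20) along a 3-gon: merge 3 vertices and 3 edges, delete both glued faces → V=28, E=62, F=36.
Check: V − E + F = 28 − 62 + 36 = 2.

62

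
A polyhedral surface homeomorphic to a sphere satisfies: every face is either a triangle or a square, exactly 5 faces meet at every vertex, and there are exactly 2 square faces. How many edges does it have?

Let x be the number of triangles; then F = 2 + x.
Edge–face incidences: 2E = 4·2 + 3·x = 8 + 3x.
Every vertex has degree 5, so 5V = 2E.
Euler: V − E + F = 2 ⇒ (2E)/5 − E + (2 + x) = 2.
Multiply by 10: 2·(2E) − 5·(2E) + 10·(2 + x) = 20, i.e. 20 + 10x − 3·(8 + 3x) = 20.
Collecting terms: x − 4 = 20, so x = 24.
Then 2E = 8 + 3·24 = 80, so E = 40, V = 2E/5 = 16, F = 2 + 24 = 26.

40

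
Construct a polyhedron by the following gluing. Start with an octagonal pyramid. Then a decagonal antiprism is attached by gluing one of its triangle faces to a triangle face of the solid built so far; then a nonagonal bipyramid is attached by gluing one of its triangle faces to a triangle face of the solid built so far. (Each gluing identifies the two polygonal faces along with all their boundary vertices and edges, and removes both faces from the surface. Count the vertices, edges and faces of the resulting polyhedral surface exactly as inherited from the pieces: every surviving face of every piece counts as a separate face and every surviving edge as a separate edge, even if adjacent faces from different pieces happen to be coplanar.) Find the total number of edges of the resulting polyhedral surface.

An octagonal pyramid: V=9, E=16, F=9.
Attach a decagonal antiprism (V=20, E=40, F=22) along a 3-gon: merge 3 vertices and 3 edges, delete both glued faces → V=26, E=53, F=29.
Attach a nonagonal bipyramid (V=11, E=27, F=18) along a 3-gon: merge 3 vertices and 3 edges, delete both glued faces → V=34, E=77, F=45.
Check: V − E + F = 34 − 77 + 45 = 2.

77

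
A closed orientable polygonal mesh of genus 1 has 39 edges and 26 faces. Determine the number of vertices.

13

For a closed orientable surface of genus 1, χ = 2 − 2·1 = 0.
V = 0 + E − F = 0 + 39 − 26 = 13.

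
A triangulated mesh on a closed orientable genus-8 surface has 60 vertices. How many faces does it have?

148

χ = 2 − 2·8 = -14, and every face is a triangle so 3F = 2E.
V − E + F = -14 with E = 3F/2 gives 60 − (3/2 − 1)·F = -14, so F = 148 and E = 222.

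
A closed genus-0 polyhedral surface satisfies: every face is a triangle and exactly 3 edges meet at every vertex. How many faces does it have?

4

Each face has 3 edges and each edge borders two faces, so 2E = 3F.
Each vertex has degree 3, so 3V = 2E and hence V = 3F/3.
Euler: V − E + F = 2 ⇒ (3F/3) − (3F/2) + F = 2.
Multiply by 6: (6 − 9 + 6)F = 12, i.e. 3F = 12.
So F = 4, E = 3·4/2 = 6, V = 3·4/3 = 4.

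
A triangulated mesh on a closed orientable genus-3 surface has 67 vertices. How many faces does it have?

142

χ = 2 − 2·3 = -4, and every face is a triangle so 3F = 2E.
V − E + F = -4 with E = 3F/2 gives 67 − (3/2 − 1)·F = -4, so F = 142 and E = 213.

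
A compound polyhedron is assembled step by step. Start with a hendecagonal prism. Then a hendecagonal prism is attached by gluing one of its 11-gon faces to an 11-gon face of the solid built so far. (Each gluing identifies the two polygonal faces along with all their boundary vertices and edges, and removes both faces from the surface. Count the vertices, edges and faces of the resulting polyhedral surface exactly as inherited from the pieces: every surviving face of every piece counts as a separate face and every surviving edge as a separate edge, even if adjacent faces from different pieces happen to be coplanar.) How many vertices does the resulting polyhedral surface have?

33

A hendecagonal prism: V=22, E=33, F=13.
Attach a hendecagonal prism (V=22, E=33, F=13) along an 11-gon: merge 11 vertices and 11 edges, delete both glued faces → V=33, E=55, F=24.
Check: V − E + F = 33 − 55 + 24 = 2.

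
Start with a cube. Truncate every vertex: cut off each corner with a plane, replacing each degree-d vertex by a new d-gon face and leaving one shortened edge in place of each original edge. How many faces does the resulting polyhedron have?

The base solid has V = 8, E = 12, F = 6.
Truncation replaces each original edge-end by a new vertex, so V′ = 2E = 24.
Each original edge survives, and each old vertex of degree d contributes d new edges; summing degrees gives Σd = 2E, so E′ = E + 2E = 3E = 36.
Each original face survives and each original vertex becomes one new face: F′ = F + V = 14.

14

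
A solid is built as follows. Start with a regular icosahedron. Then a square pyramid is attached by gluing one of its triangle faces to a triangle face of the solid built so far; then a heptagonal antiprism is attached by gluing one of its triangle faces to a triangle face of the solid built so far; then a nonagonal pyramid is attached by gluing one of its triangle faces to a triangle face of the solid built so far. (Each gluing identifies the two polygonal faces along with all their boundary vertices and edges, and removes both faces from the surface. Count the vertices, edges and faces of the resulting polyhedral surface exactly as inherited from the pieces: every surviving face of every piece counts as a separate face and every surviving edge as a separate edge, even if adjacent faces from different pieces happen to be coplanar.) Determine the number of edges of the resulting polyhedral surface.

75

A regular icosahedron: V=12, E=30, F=20.
Attach a square pyramid (V=5, E=8, F=5) along a 3-gon: merge 3 vertices and 3 edges, delete both glued faces → V=14, E=35, F=23.
Attach a heptagonal antiprism (V=14, E=28, F=16) along a 3-gon: merge 3 vertices and 3 edges, delete both glued faces → V=25, E=60, F=37.
Attach a nonagonal pyramid (V=10, E=18, F=10) along a 3-gon: merge 3 vertices and 3 edges, delete both glued faces → V=32, E=75, F=45.
Check: V − E + F = 32 − 75 + 45 = 2.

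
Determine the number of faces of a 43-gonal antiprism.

An antiprism on an n-gon has two n-gon caps and 2n triangles: V = 2·43 = 86, E = 4·43 = 172, F = 2·43 + 2 = 88.

88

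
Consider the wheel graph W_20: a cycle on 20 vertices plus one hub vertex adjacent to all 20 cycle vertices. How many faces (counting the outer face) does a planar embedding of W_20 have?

21

W_20 has V = 20 + 1 = 21 vertices and E = 2·20 = 40 edges.
By Euler's formula F = 2 − V + E = 2 − 21 + 40 = 21.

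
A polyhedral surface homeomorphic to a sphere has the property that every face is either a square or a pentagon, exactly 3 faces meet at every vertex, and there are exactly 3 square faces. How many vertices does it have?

14

Let x be the number of pentagons; then F = 3 + x.
Edge–face incidences: 2E = 4·3 + 5·x = 12 + 5x.
Every vertex has degree 3, so 3V = 2E.
Euler: V − E + F = 2 ⇒ (2E)/3 − E + (3 + x) = 2.
Multiply by 6: 2·(2E) − 3·(2E) + 6·(3 + x) = 12, i.e. 18 + 6x − (12 + 5x) = 12.
Collecting terms: x + 6 = 12, so x = 6.
Then 2E = 12 + 5·6 = 42, so E = 21, V = 2E/3 = 14, F = 3 + 6 = 9.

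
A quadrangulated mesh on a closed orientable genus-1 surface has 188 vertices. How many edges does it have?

376

χ = 2 − 2·1 = 0, and every face is a square so 4F = 2E.
V − E + F = 0 with E = 4F/2 gives 188 − (4/2 − 1)·F = 0, so F = 188 and E = 376.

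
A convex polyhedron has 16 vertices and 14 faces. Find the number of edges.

Here V − E + F = 2.
E = V + F − (2) = 16 + 14 − (2) = 28.

28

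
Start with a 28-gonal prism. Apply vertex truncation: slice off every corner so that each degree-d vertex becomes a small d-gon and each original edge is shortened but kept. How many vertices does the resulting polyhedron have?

The base solid has V = 56, E = 84, F = 30.
Truncation replaces each original edge-end by a new vertex, so V′ = 2E = 168.
Each original edge survives, and each old vertex of degree d contributes d new edges; summing degrees gives Σd = 2E, so E′ = E + 2E = 3E = 252.
Each original face survives and each original vertex becomes one new face: F′ = F + V = 86.

168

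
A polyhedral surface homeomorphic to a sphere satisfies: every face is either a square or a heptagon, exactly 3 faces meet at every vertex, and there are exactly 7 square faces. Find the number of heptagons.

2

Let x be the number of heptagons; then F = 7 + x.
Edge–face incidences: 2E = 4·7 + 7·x = 28 + 7x.
Every vertex has degree 3, so 3V = 2E.
Euler: V − E + F = 2 ⇒ (2E)/3 − E + (7 + x) = 2.
Multiply by 6: 2·(2E) − 3·(2E) + 6·(7 + x) = 12, i.e. 42 + 6x − (28 + 7x) = 12.
Collecting terms: −x + 14 = 12, so −x = −2, so x = 2.
Then 2E = 28 + 7·2 = 42, so E = 21, V = 2E/3 = 14, F = 7 + 2 = 9.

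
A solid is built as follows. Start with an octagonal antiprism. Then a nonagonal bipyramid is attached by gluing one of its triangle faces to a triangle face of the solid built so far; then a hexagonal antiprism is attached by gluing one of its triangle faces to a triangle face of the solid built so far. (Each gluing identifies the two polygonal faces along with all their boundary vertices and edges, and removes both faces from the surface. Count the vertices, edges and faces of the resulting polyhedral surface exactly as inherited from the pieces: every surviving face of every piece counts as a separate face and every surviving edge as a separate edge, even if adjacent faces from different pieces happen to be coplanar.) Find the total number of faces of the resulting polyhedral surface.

An octagonal antiprism: V=16, E=32, F=18.
Attach a nonagonal bipyramid (V=11, E=27, F=18) along a 3-gon: merge 3 vertices and 3 edges, delete both glued faces → V=24, E=56, F=34.
Attach a hexagonal antiprism (V=12, E=24, F=14) along a 3-gon: merge 3 vertices and 3 edges, delete both glued faces → V=33, E=77, F=46.
Check: V − E + F = 33 − 77 + 46 = 2.

46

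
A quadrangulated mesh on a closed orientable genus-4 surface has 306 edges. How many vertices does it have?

χ = 2 − 2·4 = -6, and every face is a square so 4F = 2E.
F = 2E/4 = 153. Then V = -6 + E − F = -6 + 306 − 153 = 147.

147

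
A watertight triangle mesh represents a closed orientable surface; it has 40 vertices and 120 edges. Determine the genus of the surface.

Every face is a triangle and each edge borders two faces, so 3F = 2·120, giving F = 80.
χ = V − E + F = 40 − 120 + 80 = 0.
For a closed orientable surface χ = 2 − 2g, so g = (2 − (0))/2 = 1.

1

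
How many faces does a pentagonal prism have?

7

A prism on an n-gon has two n-gon bases and n rectangular sides: V = 2·5 = 10, E = 3·5 = 15, F = 5 + 2 = 7.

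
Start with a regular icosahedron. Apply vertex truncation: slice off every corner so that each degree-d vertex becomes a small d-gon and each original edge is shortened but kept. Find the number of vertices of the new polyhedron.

60

The base solid has V = 12, E = 30, F = 20.
Truncation replaces each original edge-end by a new vertex, so V′ = 2E = 60.
Each original edge survives, and each old vertex of degree d contributes d new edges; summing degrees gives Σd = 2E, so E′ = E + 2E = 3E = 90.
Each original face survives and each original vertex becomes one new face: F′ = F + V = 32.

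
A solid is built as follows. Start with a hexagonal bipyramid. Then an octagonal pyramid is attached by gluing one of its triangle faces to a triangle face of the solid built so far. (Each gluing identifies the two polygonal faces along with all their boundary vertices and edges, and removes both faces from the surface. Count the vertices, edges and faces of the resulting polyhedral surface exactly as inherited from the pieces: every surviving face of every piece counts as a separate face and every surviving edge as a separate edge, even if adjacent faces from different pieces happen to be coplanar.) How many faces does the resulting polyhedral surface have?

19

A hexagonal bipyramid: V=8, E=18, F=12.
Attach an octagonal pyramid (V=9, E=16, F=9) along a 3-gon: merge 3 vertices and 3 edges, delete both glued faces → V=14, E=31, F=19.
Check: V − E + F = 14 − 31 + 19 = 2.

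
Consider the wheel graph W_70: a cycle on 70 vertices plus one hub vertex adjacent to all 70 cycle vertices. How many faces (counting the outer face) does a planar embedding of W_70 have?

71

W_70 has V = 70 + 1 = 71 vertices and E = 2·70 = 140 edges.
By Euler's formula F = 2 − V + E = 2 − 71 + 140 = 71.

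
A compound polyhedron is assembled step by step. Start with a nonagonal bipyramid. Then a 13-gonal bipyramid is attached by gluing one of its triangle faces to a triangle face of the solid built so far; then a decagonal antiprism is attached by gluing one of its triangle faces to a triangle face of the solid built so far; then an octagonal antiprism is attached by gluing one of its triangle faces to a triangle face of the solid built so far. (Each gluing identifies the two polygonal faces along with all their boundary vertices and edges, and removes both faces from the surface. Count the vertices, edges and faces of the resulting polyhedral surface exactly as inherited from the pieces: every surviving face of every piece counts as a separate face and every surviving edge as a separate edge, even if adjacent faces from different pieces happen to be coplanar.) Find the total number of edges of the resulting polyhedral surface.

129

A nonagonal bipyramid: V=11, E=27, F=18.
Attach a 13-gonal bipyramid (V=15, E=39, F=26) along a 3-gon: merge 3 vertices and 3 edges, delete both glued faces → V=23, E=63, F=42.
Attach a decagonal antiprism (V=20, E=40, F=22) along a 3-gon: merge 3 vertices and 3 edges, delete both glued faces → V=40, E=100, F=62.
Attach an octagonal antiprism (V=16, E=32, F=18) along a 3-gon: merge 3 vertices and 3 edges, delete both glued faces → V=53, E=129, F=78.
Check: V − E + F = 53 − 129 + 78 = 2.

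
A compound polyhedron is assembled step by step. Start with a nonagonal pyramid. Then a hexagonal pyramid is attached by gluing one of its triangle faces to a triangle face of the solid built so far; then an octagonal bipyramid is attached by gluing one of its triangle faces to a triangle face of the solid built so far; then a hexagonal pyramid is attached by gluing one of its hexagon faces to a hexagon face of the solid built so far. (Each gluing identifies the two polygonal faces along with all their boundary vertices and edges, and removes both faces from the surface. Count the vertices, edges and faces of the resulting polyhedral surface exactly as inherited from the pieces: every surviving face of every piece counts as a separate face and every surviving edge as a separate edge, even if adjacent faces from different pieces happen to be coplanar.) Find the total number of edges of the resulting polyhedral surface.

54

A nonagonal pyramid: V=10, E=18, F=10.
Attach a hexagonal pyramid (V=7, E=12, F=7) along a 3-gon: merge 3 vertices and 3 edges, delete both glued faces → V=14, E=27, F=15.
Attach an octagonal bipyramid (V=10, E=24, F=16) along a 3-gon: merge 3 vertices and 3 edges, delete both glued faces → V=21, E=48, F=29.
Attach a hexagonal pyramid (V=7, E=12, F=7) along a 6-gon: merge 6 vertices and 6 edges, delete both glued faces → V=22, E=54, F=34.
Check: V − E + F = 22 − 54 + 34 = 2.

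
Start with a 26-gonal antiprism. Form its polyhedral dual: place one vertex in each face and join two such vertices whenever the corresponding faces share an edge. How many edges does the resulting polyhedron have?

104

The base solid has V = 52, E = 104, F = 54.
The dual swaps V and F and preserves E: V′ = F = 54, E′ = E = 104, F′ = V = 52.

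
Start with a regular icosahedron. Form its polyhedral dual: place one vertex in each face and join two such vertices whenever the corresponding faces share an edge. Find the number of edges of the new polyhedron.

The base solid has V = 12, E = 30, F = 20.
The dual swaps V and F and preserves E: V′ = F = 20, E′ = E = 30, F′ = V = 12.

30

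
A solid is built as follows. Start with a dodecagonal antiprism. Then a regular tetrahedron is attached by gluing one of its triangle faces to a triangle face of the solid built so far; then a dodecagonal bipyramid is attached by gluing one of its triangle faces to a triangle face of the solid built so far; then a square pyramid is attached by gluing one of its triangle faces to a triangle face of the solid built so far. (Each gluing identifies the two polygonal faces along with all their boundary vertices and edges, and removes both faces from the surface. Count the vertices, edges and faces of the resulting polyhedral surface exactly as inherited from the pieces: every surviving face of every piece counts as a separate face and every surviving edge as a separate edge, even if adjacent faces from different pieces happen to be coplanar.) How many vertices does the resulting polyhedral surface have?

A dodecagonal antiprism: V=24, E=48, F=26.
Attach a regular tetrahedron (V=4, E=6, F=4) along a 3-gon: merge 3 vertices and 3 edges, delete both glued faces → V=25, E=51, F=28.
Attach a dodecagonal bipyramid (V=14, E=36, F=24) along a 3-gon: merge 3 vertices and 3 edges, delete both glued faces → V=36, E=84, F=50.
Attach a square pyramid (V=5, E=8, F=5) along a 3-gon: merge 3 vertices and 3 edges, delete both glued faces → V=38, E=89, F=53.
Check: V − E + F = 38 − 89 + 53 = 2.

38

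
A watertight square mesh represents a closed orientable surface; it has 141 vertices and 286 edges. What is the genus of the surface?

2

Every face is a square and each edge borders two faces, so 4F = 2·286, giving F = 143.
χ = V − E + F = 141 − 286 + 143 = -2.
For a closed orientable surface χ = 2 − 2g, so g = (2 − (-2))/2 = 2.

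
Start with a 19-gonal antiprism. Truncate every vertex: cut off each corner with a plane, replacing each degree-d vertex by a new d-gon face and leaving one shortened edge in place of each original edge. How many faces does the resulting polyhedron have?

The base solid has V = 38, E = 76, F = 40.
Truncation replaces each original edge-end by a new vertex, so V′ = 2E = 152.
Each original edge survives, and each old vertex of degree d contributes d new edges; summing degrees gives Σd = 2E, so E′ = E + 2E = 3E = 228.
Each original face survives and each original vertex becomes one new face: F′ = F + V = 78.

78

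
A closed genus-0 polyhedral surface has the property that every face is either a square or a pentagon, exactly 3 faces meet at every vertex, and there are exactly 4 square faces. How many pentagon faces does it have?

4

Let x be the number of pentagons; then F = 4 + x.
Edge–face incidences: 2E = 4·4 + 5·x = 16 + 5x.
Every vertex has degree 3, so 3V = 2E.
Euler: V − E + F = 2 ⇒ (2E)/3 − E + (4 + x) = 2.
Multiply by 6: 2·(2E) − 3·(2E) + 6·(4 + x) = 12, i.e. 24 + 6x − (16 + 5x) = 12.
Collecting terms: x + 8 = 12, so x = 4.
Then 2E = 16 + 5·4 = 36, so E = 18, V = 2E/3 = 12, F = 4 + 4 = 8.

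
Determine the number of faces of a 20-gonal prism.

22

A prism on an n-gon has two n-gon bases and n rectangular sides: V = 2·20 = 40, E = 3·20 = 60, F = 20 + 2 = 22.
Check: V − E + F = 40 − 60 + 22 = 2.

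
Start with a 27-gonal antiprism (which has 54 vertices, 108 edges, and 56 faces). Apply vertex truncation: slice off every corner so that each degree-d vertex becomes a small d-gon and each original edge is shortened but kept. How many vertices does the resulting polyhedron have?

Truncation replaces each original edge-end by a new vertex, so V′ = 2E = 216.
Each original edge survives, and each old vertex of degree d contributes d new edges; summing degrees gives Σd = 2E, so E′ = E + 2E = 3E = 324.
Each original face survives and each original vertex becomes one new face: F′ = F + V = 110.

216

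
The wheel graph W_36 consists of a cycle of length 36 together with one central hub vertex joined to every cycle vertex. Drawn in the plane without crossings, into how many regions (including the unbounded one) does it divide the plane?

37

W_36 has V = 36 + 1 = 37 vertices and E = 2·36 = 72 edges.
By Euler's formula F = 2 − V + E = 2 − 37 + 72 = 37.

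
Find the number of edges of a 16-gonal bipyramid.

48

A bipyramid over an n-gon has 2n triangular faces and n + 2 vertices: V = 16 + 2 = 18, E = 3·16 = 48, F = 2·16 = 32.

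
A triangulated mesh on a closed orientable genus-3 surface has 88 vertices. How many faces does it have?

χ = 2 − 2·3 = -4, and every face is a triangle so 3F = 2E.
V − E + F = -4 with E = 3F/2 gives 88 − (3/2 − 1)·F = -4, so F = 184 and E = 276.

184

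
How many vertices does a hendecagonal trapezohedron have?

24

The n-trapezohedron (dual of the n-antiprism) has V = 2·11 + 2 = 24, E = 4·11 = 44, F = 2·11 = 22.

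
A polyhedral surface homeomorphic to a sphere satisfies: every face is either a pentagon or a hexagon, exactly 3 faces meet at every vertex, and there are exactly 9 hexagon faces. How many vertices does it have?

38

Let x be the number of pentagons; then F = 9 + x.
Edge–face incidences: 2E = 6·9 + 5·x = 54 + 5x.
Every vertex has degree 3, so 3V = 2E.
Euler: V − E + F = 2 ⇒ (2E)/3 − E + (9 + x) = 2.
Multiply by 6: 2·(2E) − 3·(2E) + 6·(9 + x) = 12, i.e. 54 + 6x − (54 + 5x) = 12.
Collecting terms: x = 12.
Then 2E = 54 + 5·12 = 114, so E = 57, V = 2E/3 = 38, F = 9 + 12 = 21.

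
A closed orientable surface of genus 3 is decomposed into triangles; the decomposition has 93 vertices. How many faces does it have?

χ = 2 − 2·3 = -4, and every face is a triangle so 3F = 2E.
V − E + F = -4 with E = 3F/2 gives 93 − (3/2 − 1)·F = -4, so F = 194 and E = 291.

194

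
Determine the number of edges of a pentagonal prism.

A prism on an n-gon has two n-gon bases and n rectangular sides: V = 2·5 = 10, E = 3·5 = 15, F = 5 + 2 = 7.

15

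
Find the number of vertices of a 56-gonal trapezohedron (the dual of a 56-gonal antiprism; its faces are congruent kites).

114

The n-trapezohedron (dual of the n-antiprism) has V = 2·56 + 2 = 114, E = 4·56 = 224, F = 2·56 = 112.
Check: V − E + F = 114 − 224 + 112 = 2.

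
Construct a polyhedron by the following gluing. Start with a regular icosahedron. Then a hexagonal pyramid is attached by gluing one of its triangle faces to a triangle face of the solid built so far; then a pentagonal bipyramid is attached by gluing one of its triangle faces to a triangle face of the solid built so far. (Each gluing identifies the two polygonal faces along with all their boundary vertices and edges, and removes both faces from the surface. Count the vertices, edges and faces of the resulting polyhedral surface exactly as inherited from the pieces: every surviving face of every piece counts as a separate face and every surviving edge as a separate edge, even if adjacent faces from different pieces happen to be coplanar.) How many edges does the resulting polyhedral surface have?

A regular icosahedron: V=12, E=30, F=20.
Attach a hexagonal pyramid (V=7, E=12, F=7) along a 3-gon: merge 3 vertices and 3 edges, delete both glued faces → V=16, E=39, F=25.
Attach a pentagonal bipyramid (V=7, E=15, F=10) along a 3-gon: merge 3 vertices and 3 edges, delete both glued faces → V=20, E=51, F=33.
Check: V − E + F = 20 − 51 + 33 = 2.

51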